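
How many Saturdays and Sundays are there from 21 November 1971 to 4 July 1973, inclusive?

21 November 1971 is a Sunday.
From 21 November 1971 to 4 July 1973 is 592 days inclusive.
592 = 7 × 84 + 4, so there are 84 full weeks plus 4 extra days.
Each full week contributes 2 weekend days (Sat, Sun): 84 × 2 = 168.
The 4 extra days are Sun, Mon, Tue, Wed — 1 of them qualifies.
Total: 168 + 1 = 169.

169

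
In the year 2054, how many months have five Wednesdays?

4

A month has five Wednesdays exactly when Wednesday falls within its first (length − 28) days.
Jan: 31 days, starts Thu → 5 of Thu, Fri, Sat
Feb: 28 days, starts Sun → 5 of (none)
Mar: 31 days, starts Sun → 5 of Sun, Mon, Tue
Apr: 30 days, starts Wed → 5 of Wed, Thu ✓
May: 31 days, starts Fri → 5 of Fri, Sat, Sun
Jun: 30 days, starts Mon → 5 of Mon, Tue
Jul: 31 days, starts Wed → 5 of Wed, Thu, Fri ✓
Aug: 31 days, starts Sat → 5 of Sat, Sun, Mon
Sep: 30 days, starts Tue → 5 of Tue, Wed ✓
Oct: 31 days, starts Thu → 5 of Thu, Fri, Sat
Nov: 30 days, starts Sun → 5 of Sun, Mon
Dec: 31 days, starts Tue → 5 of Tue, Wed, Thu ✓
Months with five Wednesdays: Apr, Jul, Sep, Dec.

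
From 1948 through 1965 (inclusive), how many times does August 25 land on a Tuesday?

Day of week of August 25 in each year:
1948: Wed, 1949: Thu, 1950: Fri, 1951: Sat, 1952: Mon, 1953: Tue ✓, 1954: Wed, 1955: Thu, 1956: Sat, 1957: Sun, 1958: Mon, 1959: Tue ✓, 1960: Thu, 1961: Fri, 1962: Sat, 1963: Sun, 1964: Tue ✓, 1965: Wed
Tuesdays: 1953, 1959, 1964.

3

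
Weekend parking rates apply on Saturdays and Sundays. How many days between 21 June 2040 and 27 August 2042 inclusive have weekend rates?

228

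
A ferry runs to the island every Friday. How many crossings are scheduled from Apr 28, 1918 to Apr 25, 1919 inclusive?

Apr 28, 1918 is a Sunday.
That's 363 days from start to end, counting both.
363 = 7 × 51 + 6, so there are 51 full weeks plus 6 extra days.
Each full week contributes one Friday: 51 so far.
The 6 extra days are Sun, Mon, Tue, Wed, Thu, Fri — 1 of them qualifies.
Total: 51 + 1 = 52.

52 Fridays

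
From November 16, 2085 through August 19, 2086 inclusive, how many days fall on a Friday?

40 Fridays

November 16, 2085 is a Friday.
The range spans 277 days (inclusive of both endpoints).
277 = 7 × 39 + 4, so there are 39 full weeks plus 4 extra days.
Each full week contributes one Friday: 39 so far.
The 4 extra days are Fri, Sat, Sun, Mon — 1 of them qualifies.
Total: 39 + 1 = 40.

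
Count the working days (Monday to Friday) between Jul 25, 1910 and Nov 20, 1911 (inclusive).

Jul 25, 1910 is a Monday.
That's 484 days from start to end, counting both.
484 = 7 × 69 + 1, so there are 69 full weeks plus 1 extra day.
Each full week contributes 5 weekdays (Mon–Fri): 69 × 5 = 345.
The 1 extra day is Monday — 1 of them qualifies.
Total: 345 + 1 = 346.

346 weekdays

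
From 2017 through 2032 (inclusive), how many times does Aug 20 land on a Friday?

Day of week of August 20 in each year:
2017: Sun, 2018: Mon, 2019: Tue, 2020: Thu, 2021: Fri ✓, 2022: Sat, 2023: Sun, 2024: Tue, 2025: Wed, 2026: Thu, 2027: Fri ✓, 2028: Sun, 2029: Mon, 2030: Tue, 2031: Wed, 2032: Fri ✓
Fridays: 2021, 2027, 2032.

3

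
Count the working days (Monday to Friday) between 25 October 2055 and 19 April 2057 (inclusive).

25 October 2055 is a Monday.
The range spans 543 days (inclusive of both endpoints).
543 = 7 × 77 + 4, so there are 77 full weeks plus 4 extra days.
Each full week contributes 5 weekdays (Mon–Fri): 77 × 5 = 385.
The 4 extra days are Mon, Tue, Wed, Thu — 4 of them qualify.
Total: 385 + 4 = 389.

389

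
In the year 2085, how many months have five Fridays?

4

A month has five Fridays exactly when Friday falls within its first (length − 28) days.
Jan: 31 days, starts Mon → 5 of Mon, Tue, Wed
Feb: 28 days, starts Thu → 5 of (none)
Mar: 31 days, starts Thu → 5 of Thu, Fri, Sat ✓
Apr: 30 days, starts Sun → 5 of Sun, Mon
May: 31 days, starts Tue → 5 of Tue, Wed, Thu
Jun: 30 days, starts Fri → 5 of Fri, Sat ✓
Jul: 31 days, starts Sun → 5 of Sun, Mon, Tue
Aug: 31 days, starts Wed → 5 of Wed, Thu, Fri ✓
Sep: 30 days, starts Sat → 5 of Sat, Sun
Oct: 31 days, starts Mon → 5 of Mon, Tue, Wed
Nov: 30 days, starts Thu → 5 of Thu, Fri ✓
Dec: 31 days, starts Sat → 5 of Sat, Sun, Mon
Months with five Fridays: Mar, Jun, Aug, Nov.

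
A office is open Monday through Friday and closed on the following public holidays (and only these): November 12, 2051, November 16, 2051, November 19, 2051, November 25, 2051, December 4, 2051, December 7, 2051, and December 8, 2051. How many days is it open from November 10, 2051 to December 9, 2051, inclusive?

November 10, 2051 is a Friday.
The range spans 30 days (inclusive of both endpoints).
30 = 7 × 4 + 2, so there are 4 full weeks plus 2 extra days.
Each full week contributes 5 weekdays (Mon–Fri): 4 × 5 = 20.
The 2 extra days are Fri, Sat — 1 of them qualifies.
Total: 20 + 1 = 21.
Holidays: November 12, 2051 (Sun); November 16, 2051 (Thu); November 19, 2051 (Sun); November 25, 2051 (Sat); December 4, 2051 (Mon); December 7, 2051 (Thu); December 8, 2051 (Fri).
4 of the 7 holidays fall on weekdays; the rest are weekends and were already excluded.
Business days: 21 − 4 = 17.

17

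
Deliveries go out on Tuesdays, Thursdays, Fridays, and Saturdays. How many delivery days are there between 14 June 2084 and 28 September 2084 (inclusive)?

61

14 June 2084 is a Wednesday.
The range spans 107 days (inclusive of both endpoints).
107 = 7 × 15 + 2, so there are 15 full weeks plus 2 extra days.
Each full week contributes 4 days from the set (Tue, Thu, Fri, Sat): 15 × 4 = 60.
The 2 extra days are Wednesday, Thursday — 1 of them qualifies.
Total: 60 + 1 = 61.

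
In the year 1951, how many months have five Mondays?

A month has five Mondays exactly when Monday falls within its first (length − 28) days.
Jan: 31 days, starts Mon → 5 of Mon, Tue, Wed ✓
Feb: 28 days, starts Thu → 5 of (none)
Mar: 31 days, starts Thu → 5 of Thu, Fri, Sat
Apr: 30 days, starts Sun → 5 of Sun, Mon ✓
May: 31 days, starts Tue → 5 of Tue, Wed, Thu
Jun: 30 days, starts Fri → 5 of Fri, Sat
Jul: 31 days, starts Sun → 5 of Sun, Mon, Tue ✓
Aug: 31 days, starts Wed → 5 of Wed, Thu, Fri
Sep: 30 days, starts Sat → 5 of Sat, Sun
Oct: 31 days, starts Mon → 5 of Mon, Tue, Wed ✓
Nov: 30 days, starts Thu → 5 of Thu, Fri
Dec: 31 days, starts Sat → 5 of Sat, Sun, Mon ✓
Months with five Mondays: Jan, Apr, Jul, Oct, Dec.

5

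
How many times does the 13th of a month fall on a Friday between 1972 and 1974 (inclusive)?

Friday-the-13ths by year:
1972: Oct
1973: Apr, Jul
1974: Sep, Dec

5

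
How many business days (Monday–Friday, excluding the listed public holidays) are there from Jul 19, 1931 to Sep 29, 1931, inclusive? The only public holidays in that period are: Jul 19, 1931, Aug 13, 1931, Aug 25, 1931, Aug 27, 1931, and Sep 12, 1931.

49

Jul 19, 1931 is a Sunday.
The range spans 73 days (inclusive of both endpoints).
73 = 7 × 10 + 3, so there are 10 full weeks plus 3 extra days.
Each full week contributes 5 weekdays (Mon–Fri): 10 × 5 = 50.
The 3 extra days are Sun, Mon, Tue — 2 of them qualify.
Total: 50 + 2 = 52.
Holidays: Jul 19, 1931 (Sun); Aug 13, 1931 (Thu); Aug 25, 1931 (Tue); Aug 27, 1931 (Thu); Sep 12, 1931 (Sat).
3 of the 5 holidays fall on weekdays; the rest are weekends and were already excluded.
Business days: 52 − 3 = 49.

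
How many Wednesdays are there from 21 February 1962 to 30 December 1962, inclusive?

21 February 1962 is a Wednesday.
That's 313 days from start to end, counting both.
313 = 7 × 44 + 5, so there are 44 full weeks plus 5 extra days.
Each full week contributes one Wednesday: 44 so far.
The 5 extra days are Wed, Thu, Fri, Sat, Sun — 1 of them qualifies.
Total: 44 + 1 = 45.

45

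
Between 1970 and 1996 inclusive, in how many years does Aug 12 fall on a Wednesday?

Day of week of August 12 in each year:
1970: Wed ✓, 1971: Thu, 1972: Sat, 1973: Sun, 1974: Mon, 1975: Tue, 1976: Thu, 1977: Fri, 1978: Sat, 1979: Sun, 1980: Tue, 1981: Wed ✓, 1982: Thu, 1983: Fri, 1984: Sun, 1985: Mon, 1986: Tue, 1987: Wed ✓, 1988: Fri, 1989: Sat, 1990: Sun, 1991: Mon, 1992: Wed ✓, 1993: Thu, 1994: Fri, 1995: Sat, 1996: Mon
Wednesdays: 1970, 1981, 1987, 1992.

4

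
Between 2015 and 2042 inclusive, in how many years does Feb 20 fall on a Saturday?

Day of week of February 20 in each year:
2015: Fri, 2016: Sat ✓, 2017: Mon, 2018: Tue, 2019: Wed, 2020: Thu, 2021: Sat ✓, 2022: Sun, 2023: Mon, 2024: Tue, 2025: Thu, 2026: Fri, 2027: Sat ✓, 2028: Sun, 2029: Tue, 2030: Wed, 2031: Thu, 2032: Fri, 2033: Sun, 2034: Mon, 2035: Tue, 2036: Wed, 2037: Fri, 2038: Sat ✓, 2039: Sun, 2040: Mon, 2041: Wed, 2042: Thu
Saturdays: 2016, 2021, 2027, 2038.

4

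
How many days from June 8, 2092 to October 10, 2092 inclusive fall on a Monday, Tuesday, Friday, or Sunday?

72

June 8, 2092 is a Sunday.
The range spans 125 days (inclusive of both endpoints).
125 = 7 × 17 + 6, so there are 17 full weeks plus 6 extra days.
Each full week contributes 4 days from the set (Mon, Tue, Fri, Sun): 17 × 4 = 68.
The 6 extra days are Sun, Mon, Tue, Wed, Thu, Fri — 4 of them qualify.
Total: 68 + 4 = 72.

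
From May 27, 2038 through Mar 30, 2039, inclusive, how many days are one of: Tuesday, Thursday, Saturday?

132

May 27, 2038 is a Thursday.
That's 308 days from start to end, counting both.
308 = 7 × 44, so the span is exactly 44 full weeks.
Each full week contributes 3 days from the set (Tue, Thu, Sat): 44 × 3 = 132.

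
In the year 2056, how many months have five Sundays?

A month has five Sundays exactly when Sunday falls within its first (length − 28) days.
Jan: 31 days, starts Sat → 5 of Sat, Sun, Mon ✓
Feb: 29 days, starts Tue → 5 of Tue
Mar: 31 days, starts Wed → 5 of Wed, Thu, Fri
Apr: 30 days, starts Sat → 5 of Sat, Sun ✓
May: 31 days, starts Mon → 5 of Mon, Tue, Wed
Jun: 30 days, starts Thu → 5 of Thu, Fri
Jul: 31 days, starts Sat → 5 of Sat, Sun, Mon ✓
Aug: 31 days, starts Tue → 5 of Tue, Wed, Thu
Sep: 30 days, starts Fri → 5 of Fri, Sat
Oct: 31 days, starts Sun → 5 of Sun, Mon, Tue ✓
Nov: 30 days, starts Wed → 5 of Wed, Thu
Dec: 31 days, starts Fri → 5 of Fri, Sat, Sun ✓
Months with five Sundays: Jan, Apr, Jul, Oct, Dec.

5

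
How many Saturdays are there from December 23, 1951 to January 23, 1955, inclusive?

161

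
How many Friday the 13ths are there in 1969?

1

The 13th falls on a Friday when the month's 13th has weekday Fri.
Jan 13 is Mon; Feb 13 is Thu; Mar 13 is Thu; Apr 13 is Sun; May 13 is Tue; Jun 13 is Fri ✓; Jul 13 is Sun; Aug 13 is Wed; Sep 13 is Sat; Oct 13 is Mon; Nov 13 is Thu; Dec 13 is Sat.
Friday the 13ths: Jun.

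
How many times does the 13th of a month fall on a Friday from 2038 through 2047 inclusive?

Friday-the-13ths by year:
2038: Aug
2039: May
2040: Jan, Apr, Jul
2041: Sep, Dec
2042: Jun
2043: Feb, Mar, Nov
2044: May
2045: Jan, Oct
2046: Apr, Jul
2047: Sep, Dec

18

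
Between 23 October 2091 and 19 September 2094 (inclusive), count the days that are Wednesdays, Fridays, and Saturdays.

456

23 October 2091 is a Tuesday.
That's 1063 days from start to end, counting both.
1063 = 7 × 151 + 6, so there are 151 full weeks plus 6 extra days.
Each full week contributes 3 days from the set (Wed, Fri, Sat): 151 × 3 = 453.
The 6 extra days are Tuesday, Wednesday, Thursday, Friday, Saturday, Sunday — 3 of them qualify.
Total: 453 + 3 = 456.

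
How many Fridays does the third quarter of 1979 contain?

13

1 July 1979 is a Sunday.
The range spans 92 days (inclusive of both endpoints).
92 = 7 × 13 + 1, so there are 13 full weeks plus 1 extra day.
Each full week contributes one Friday: 13 so far.
The 1 extra day is Sunday — none qualify.
Total: 13 + 0 = 13.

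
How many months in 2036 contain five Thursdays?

4

A month has five Thursdays exactly when Thursday falls within its first (length − 28) days.
Jan: 31 days, starts Tue → 5 of Tue, Wed, Thu ✓
Feb: 29 days, starts Fri → 5 of Fri
Mar: 31 days, starts Sat → 5 of Sat, Sun, Mon
Apr: 30 days, starts Tue → 5 of Tue, Wed
May: 31 days, starts Thu → 5 of Thu, Fri, Sat ✓
Jun: 30 days, starts Sun → 5 of Sun, Mon
Jul: 31 days, starts Tue → 5 of Tue, Wed, Thu ✓
Aug: 31 days, starts Fri → 5 of Fri, Sat, Sun
Sep: 30 days, starts Mon → 5 of Mon, Tue
Oct: 31 days, starts Wed → 5 of Wed, Thu, Fri ✓
Nov: 30 days, starts Sat → 5 of Sat, Sun
Dec: 31 days, starts Mon → 5 of Mon, Tue, Wed
Months with five Thursdays: Jan, May, Jul, Oct.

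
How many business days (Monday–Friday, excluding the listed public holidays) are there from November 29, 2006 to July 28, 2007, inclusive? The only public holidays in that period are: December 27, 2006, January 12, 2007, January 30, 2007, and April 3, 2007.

November 29, 2006 is a Wednesday.
The range spans 242 days (inclusive of both endpoints).
242 = 7 × 34 + 4, so there are 34 full weeks plus 4 extra days.
Each full week contributes 5 weekdays (Mon–Fri): 34 × 5 = 170.
The 4 extra days are Wednesday, Thursday, Friday, Saturday — 3 of them qualify.
Total: 170 + 3 = 173.
Holidays: December 27, 2006 (Wed); January 12, 2007 (Fri); January 30, 2007 (Tue); April 3, 2007 (Tue).
All 4 holidays fall on weekdays, so subtract 4.
Business days: 173 − 4 = 169.

169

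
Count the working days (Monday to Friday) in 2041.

261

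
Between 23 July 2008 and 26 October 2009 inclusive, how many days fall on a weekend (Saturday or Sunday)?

132

23 July 2008 is a Wednesday.
That's 461 days from start to end, counting both.
461 = 7 × 65 + 6, so there are 65 full weeks plus 6 extra days.
Each full week contributes 2 weekend days (Sat, Sun): 65 × 2 = 130.
The 6 extra days are Wednesday, Thursday, Friday, Saturday, Sunday, Monday — 2 of them qualify.
Total: 130 + 2 = 132.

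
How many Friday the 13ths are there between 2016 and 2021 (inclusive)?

10

Friday-the-13ths by year:
2016: May
2017: Jan, Oct
2018: Apr, Jul
2019: Sep, Dec
2020: Mar, Nov
2021: Aug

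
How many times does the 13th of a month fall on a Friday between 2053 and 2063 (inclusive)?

Friday-the-13ths by year:
2053: Jun
2054: Feb, Mar, Nov
2055: Aug
2056: Oct
2057: Apr, Jul
2058: Sep, Dec
2059: Jun
2060: Feb, Aug
2061: May
2062: Jan, Oct
2063: Apr, Jul

18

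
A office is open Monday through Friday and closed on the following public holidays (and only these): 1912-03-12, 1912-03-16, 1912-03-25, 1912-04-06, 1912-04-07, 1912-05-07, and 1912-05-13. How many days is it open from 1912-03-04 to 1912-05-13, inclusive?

1912-03-04 is a Monday.
From 1912-03-04 to 1912-05-13 is 71 days inclusive.
71 = 7 × 10 + 1, so there are 10 full weeks plus 1 extra day.
Each full week contributes 5 weekdays (Mon–Fri): 10 × 5 = 50.
The 1 extra day is Monday — 1 of them qualifies.
Total: 50 + 1 = 51.
Holidays: 1912-03-12 (Tue); 1912-03-16 (Sat); 1912-03-25 (Mon); 1912-04-06 (Sat); 1912-04-07 (Sun); 1912-05-07 (Tue); 1912-05-13 (Mon).
4 of the 7 holidays fall on weekdays; the rest are weekends and were already excluded.
Business days: 51 − 4 = 47.

47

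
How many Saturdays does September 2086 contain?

2086-09-01 is a Sunday.
The range spans 30 days (inclusive of both endpoints).
30 = 7 × 4 + 2, so there are 4 full weeks plus 2 extra days.
Each full week contributes one Saturday: 4 so far.
The 2 extra days are Sun, Mon — none qualify.
Total: 4 + 0 = 4.

4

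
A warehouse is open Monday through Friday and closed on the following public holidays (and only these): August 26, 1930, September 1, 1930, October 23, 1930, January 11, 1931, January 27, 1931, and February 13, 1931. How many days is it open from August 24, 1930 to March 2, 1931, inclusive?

131 working days

August 24, 1930 is a Sunday.
The range spans 191 days (inclusive of both endpoints).
191 = 7 × 27 + 2, so there are 27 full weeks plus 2 extra days.
Each full week contributes 5 weekdays (Mon–Fri): 27 × 5 = 135.
The 2 extra days are Sunday, Monday — 1 of them qualifies.
Total: 135 + 1 = 136.
Holidays: August 26, 1930 (Tue); September 1, 1930 (Mon); October 23, 1930 (Thu); January 11, 1931 (Sun); January 27, 1931 (Tue); February 13, 1931 (Fri).
5 of the 6 holidays fall on weekdays; the rest are weekends and were already excluded.
Business days: 136 − 5 = 131.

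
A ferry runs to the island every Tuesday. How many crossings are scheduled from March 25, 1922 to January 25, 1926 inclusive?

March 25, 1922 is a Saturday.
That's 1403 days from start to end, counting both.
1403 = 7 × 200 + 3, so there are 200 full weeks plus 3 extra days.
Each full week contributes one Tuesday: 200 so far.
The 3 extra days are Sat, Sun, Mon — none qualify.
Total: 200 + 0 = 200.

200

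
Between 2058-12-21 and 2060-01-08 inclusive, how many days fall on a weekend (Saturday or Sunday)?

2058-12-21 is a Saturday.
From 2058-12-21 to 2060-01-08 is 384 days inclusive.
384 = 7 × 54 + 6, so there are 54 full weeks plus 6 extra days.
Each full week contributes 2 weekend days (Sat, Sun): 54 × 2 = 108.
The 6 extra days are Saturday, Sunday, Monday, Tuesday, Wednesday, Thursday — 2 of them qualify.
Total: 108 + 2 = 110.

110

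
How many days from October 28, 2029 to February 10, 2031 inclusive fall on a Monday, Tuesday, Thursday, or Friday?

October 28, 2029 is a Sunday.
That's 471 days from start to end, counting both.
471 = 7 × 67 + 2, so there are 67 full weeks plus 2 extra days.
Each full week contributes 4 days from the set (Mon, Tue, Thu, Fri): 67 × 4 = 268.
The 2 extra days are Sunday, Monday — 1 of them qualifies.
Total: 268 + 1 = 269.

269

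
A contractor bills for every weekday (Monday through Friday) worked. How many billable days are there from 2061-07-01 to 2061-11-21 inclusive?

102 weekdays

2061-07-01 is a Friday.
That's 144 days from start to end, counting both.
144 = 7 × 20 + 4, so there are 20 full weeks plus 4 extra days.
Each full week contributes 5 weekdays (Mon–Fri): 20 × 5 = 100.
The 4 extra days are Friday, Saturday, Sunday, Monday — 2 of them qualify.
Total: 100 + 2 = 102.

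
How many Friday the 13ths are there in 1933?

2

The 13th falls on a Friday when the month's 13th has weekday Fri.
Jan 13 is Fri ✓; Feb 13 is Mon; Mar 13 is Mon; Apr 13 is Thu; May 13 is Sat; Jun 13 is Tue; Jul 13 is Thu; Aug 13 is Sun; Sep 13 is Wed; Oct 13 is Fri ✓; Nov 13 is Mon; Dec 13 is Wed.
Friday the 13ths: Jan, Oct.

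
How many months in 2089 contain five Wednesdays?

A month has five Wednesdays exactly when Wednesday falls within its first (length − 28) days.
Jan: 31 days, starts Sat → 5 of Sat, Sun, Mon
Feb: 28 days, starts Tue → 5 of (none)
Mar: 31 days, starts Tue → 5 of Tue, Wed, Thu ✓
Apr: 30 days, starts Fri → 5 of Fri, Sat
May: 31 days, starts Sun → 5 of Sun, Mon, Tue
Jun: 30 days, starts Wed → 5 of Wed, Thu ✓
Jul: 31 days, starts Fri → 5 of Fri, Sat, Sun
Aug: 31 days, starts Mon → 5 of Mon, Tue, Wed ✓
Sep: 30 days, starts Thu → 5 of Thu, Fri
Oct: 31 days, starts Sat → 5 of Sat, Sun, Mon
Nov: 30 days, starts Tue → 5 of Tue, Wed ✓
Dec: 31 days, starts Thu → 5 of Thu, Fri, Sat
Months with five Wednesdays: Mar, Jun, Aug, Nov.

4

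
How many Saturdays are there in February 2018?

4

Feb 1, 2018 is a Thursday.
The range spans 28 days (inclusive of both endpoints).
28 = 7 × 4, so the span is exactly 4 full weeks.
Each full week contributes one Saturday: 4 so far.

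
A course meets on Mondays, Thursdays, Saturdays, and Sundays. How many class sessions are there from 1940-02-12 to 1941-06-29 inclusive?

288

1940-02-12 is a Monday.
From 1940-02-12 to 1941-06-29 is 504 days inclusive.
504 = 7 × 72, so the span is exactly 72 full weeks.
Each full week contributes 4 days from the set (Mon, Thu, Sat, Sun): 72 × 4 = 288.
Total: 288.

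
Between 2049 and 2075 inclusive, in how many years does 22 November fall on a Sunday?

Day of week of November 22 in each year:
2049: Mon, 2050: Tue, 2051: Wed, 2052: Fri, 2053: Sat, 2054: Sun ✓, 2055: Mon, 2056: Wed, 2057: Thu, 2058: Fri, 2059: Sat, 2060: Mon, 2061: Tue, 2062: Wed, 2063: Thu, 2064: Sat, 2065: Sun ✓, 2066: Mon, 2067: Tue, 2068: Thu, 2069: Fri, 2070: Sat, 2071: Sun ✓, 2072: Tue, 2073: Wed, 2074: Thu, 2075: Fri
Sundays: 2054, 2065, 2071.

3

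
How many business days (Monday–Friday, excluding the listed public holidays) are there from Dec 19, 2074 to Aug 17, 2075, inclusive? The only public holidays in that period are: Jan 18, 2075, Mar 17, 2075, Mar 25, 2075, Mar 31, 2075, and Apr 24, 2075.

Dec 19, 2074 is a Wednesday.
From Dec 19, 2074 to Aug 17, 2075 is 242 days inclusive.
242 = 7 × 34 + 4, so there are 34 full weeks plus 4 extra days.
Each full week contributes 5 weekdays (Mon–Fri): 34 × 5 = 170.
The 4 extra days are Wed, Thu, Fri, Sat — 3 of them qualify.
Total: 170 + 3 = 173.
Holidays: Jan 18, 2075 (Fri); Mar 17, 2075 (Sun); Mar 25, 2075 (Mon); Mar 31, 2075 (Sun); Apr 24, 2075 (Wed).
3 of the 5 holidays fall on weekdays; the rest are weekends and were already excluded.
Business days: 173 − 3 = 170.

170 business days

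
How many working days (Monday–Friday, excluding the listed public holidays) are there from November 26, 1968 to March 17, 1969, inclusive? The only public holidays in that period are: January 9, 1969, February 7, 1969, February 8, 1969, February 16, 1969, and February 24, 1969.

77

November 26, 1968 is a Tuesday.
From November 26, 1968 to March 17, 1969 is 112 days inclusive.
112 = 7 × 16, so the span is exactly 16 full weeks.
Each full week contributes 5 weekdays (Mon–Fri): 16 × 5 = 80.
Total: 80.
Holidays: January 9, 1969 (Thu); February 7, 1969 (Fri); February 8, 1969 (Sat); February 16, 1969 (Sun); February 24, 1969 (Mon).
3 of the 5 holidays fall on weekdays; the rest are weekends and were already excluded.
Business days: 80 − 3 = 77.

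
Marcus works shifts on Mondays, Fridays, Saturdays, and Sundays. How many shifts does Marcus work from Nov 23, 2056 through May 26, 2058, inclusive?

315

Nov 23, 2056 is a Thursday.
The range spans 550 days (inclusive of both endpoints).
550 = 7 × 78 + 4, so there are 78 full weeks plus 4 extra days.
Each full week contributes 4 days from the set (Mon, Fri, Sat, Sun): 78 × 4 = 312.
The 4 extra days are Thu, Fri, Sat, Sun — 3 of them qualify.
Total: 312 + 3 = 315.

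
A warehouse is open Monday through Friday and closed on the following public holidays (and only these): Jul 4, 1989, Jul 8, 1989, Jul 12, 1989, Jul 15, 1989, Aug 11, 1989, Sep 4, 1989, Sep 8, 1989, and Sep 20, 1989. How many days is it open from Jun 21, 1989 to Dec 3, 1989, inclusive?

112

Jun 21, 1989 is a Wednesday.
That's 166 days from start to end, counting both.
166 = 7 × 23 + 5, so there are 23 full weeks plus 5 extra days.
Each full week contributes 5 weekdays (Mon–Fri): 23 × 5 = 115.
The 5 extra days are Wed, Thu, Fri, Sat, Sun — 3 of them qualify.
Total: 115 + 3 = 118.
Holidays: Jul 4, 1989 (Tue); Jul 8, 1989 (Sat); Jul 12, 1989 (Wed); Jul 15, 1989 (Sat); Aug 11, 1989 (Fri); Sep 4, 1989 (Mon); Sep 8, 1989 (Fri); Sep 20, 1989 (Wed).
6 of the 8 holidays fall on weekdays; the rest are weekends and were already excluded.
Business days: 118 − 6 = 112.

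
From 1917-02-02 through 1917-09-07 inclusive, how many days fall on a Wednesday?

31 Wednesdays

1917-02-02 is a Friday.
The range spans 218 days (inclusive of both endpoints).
218 = 7 × 31 + 1, so there are 31 full weeks plus 1 extra day.
Each full week contributes one Wednesday: 31 so far.
The 1 extra day is Fri — none qualify.
Total: 31 + 0 = 31.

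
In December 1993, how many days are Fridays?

5

1 December 1993 is a Wednesday.
The range spans 31 days (inclusive of both endpoints).
31 = 7 × 4 + 3, so there are 4 full weeks plus 3 extra days.
Each full week contributes one Friday: 4 so far.
The 3 extra days are Wed, Thu, Fri — 1 of them qualifies.
Total: 4 + 1 = 5.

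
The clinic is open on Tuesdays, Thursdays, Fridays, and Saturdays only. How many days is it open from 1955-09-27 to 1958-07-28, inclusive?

1955-09-27 is a Tuesday.
From 1955-09-27 to 1958-07-28 is 1036 days inclusive.
1036 = 7 × 148, so the span is exactly 148 full weeks.
Each full week contributes 4 days from the set (Tue, Thu, Fri, Sat): 148 × 4 = 592.

592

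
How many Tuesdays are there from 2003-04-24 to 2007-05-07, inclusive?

210 Tuesdays

2003-04-24 is a Thursday.
That's 1475 days from start to end, counting both.
1475 = 7 × 210 + 5, so there are 210 full weeks plus 5 extra days.
Each full week contributes one Tuesday: 210 so far.
The 5 extra days are Thu, Fri, Sat, Sun, Mon — none qualify.
Total: 210 + 0 = 210.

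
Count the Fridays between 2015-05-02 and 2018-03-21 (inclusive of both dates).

150

2015-05-02 is a Saturday.
From 2015-05-02 to 2018-03-21 is 1055 days inclusive.
1055 = 7 × 150 + 5, so there are 150 full weeks plus 5 extra days.
Each full week contributes one Friday: 150 so far.
The 5 extra days are Sat, Sun, Mon, Tue, Wed — none qualify.
Total: 150 + 0 = 150.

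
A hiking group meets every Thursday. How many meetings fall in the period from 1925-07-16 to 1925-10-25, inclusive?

15

1925-07-16 is a Thursday.
The range spans 102 days (inclusive of both endpoints).
102 = 7 × 14 + 4, so there are 14 full weeks plus 4 extra days.
Each full week contributes one Thursday: 14 so far.
The 4 extra days are Thursday, Friday, Saturday, Sunday — 1 of them qualifies.
Total: 14 + 1 = 15.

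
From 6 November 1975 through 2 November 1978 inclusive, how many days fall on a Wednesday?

156 Wednesdays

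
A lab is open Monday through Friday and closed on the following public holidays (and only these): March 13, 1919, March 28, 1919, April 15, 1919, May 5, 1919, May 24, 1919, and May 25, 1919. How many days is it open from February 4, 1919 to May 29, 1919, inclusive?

February 4, 1919 is a Tuesday.
The range spans 115 days (inclusive of both endpoints).
115 = 7 × 16 + 3, so there are 16 full weeks plus 3 extra days.
Each full week contributes 5 weekdays (Mon–Fri): 16 × 5 = 80.
The 3 extra days are Tuesday, Wednesday, Thursday — 3 of them qualify.
Total: 80 + 3 = 83.
Holidays: March 13, 1919 (Thu); March 28, 1919 (Fri); April 15, 1919 (Tue); May 5, 1919 (Mon); May 24, 1919 (Sat); May 25, 1919 (Sun).
4 of the 6 holidays fall on weekdays; the rest are weekends and were already excluded.
Business days: 83 − 4 = 79.

79 business days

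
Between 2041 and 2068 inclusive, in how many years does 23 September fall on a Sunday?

4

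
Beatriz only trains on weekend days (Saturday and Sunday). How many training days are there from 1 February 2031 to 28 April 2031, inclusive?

1 February 2031 is a Saturday.
That's 87 days from start to end, counting both.
87 = 7 × 12 + 3, so there are 12 full weeks plus 3 extra days.
Each full week contributes 2 weekend days (Sat, Sun): 12 × 2 = 24.
The 3 extra days are Sat, Sun, Mon — 2 of them qualify.
Total: 24 + 2 = 26.

26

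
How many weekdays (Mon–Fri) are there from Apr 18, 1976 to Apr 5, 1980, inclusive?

Apr 18, 1976 is a Sunday.
The range spans 1449 days (inclusive of both endpoints).
1449 = 7 × 207, so the span is exactly 207 full weeks.
Each full week contributes 5 weekdays (Mon–Fri): 207 × 5 = 1035.

1035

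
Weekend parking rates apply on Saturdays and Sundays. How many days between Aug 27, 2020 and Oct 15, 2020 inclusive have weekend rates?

Aug 27, 2020 is a Thursday.
From Aug 27, 2020 to Oct 15, 2020 is 50 days inclusive.
50 = 7 × 7 + 1, so there are 7 full weeks plus 1 extra day.
Each full week contributes 2 weekend days (Sat, Sun): 7 × 2 = 14.
The 1 extra day is Thu — none qualify.
Total: 14 + 0 = 14.

14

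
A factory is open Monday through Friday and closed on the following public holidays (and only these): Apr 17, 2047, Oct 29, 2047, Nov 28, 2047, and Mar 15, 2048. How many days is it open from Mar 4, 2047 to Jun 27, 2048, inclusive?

Mar 4, 2047 is a Monday.
From Mar 4, 2047 to Jun 27, 2048 is 482 days inclusive.
482 = 7 × 68 + 6, so there are 68 full weeks plus 6 extra days.
Each full week contributes 5 weekdays (Mon–Fri): 68 × 5 = 340.
The 6 extra days are Mon, Tue, Wed, Thu, Fri, Sat — 5 of them qualify.
Total: 340 + 5 = 345.
Holidays: Apr 17, 2047 (Wed); Oct 29, 2047 (Tue); Nov 28, 2047 (Thu); Mar 15, 2048 (Sun).
3 of the 4 holidays fall on weekdays; the rest are weekends and were already excluded.
Business days: 345 − 3 = 342.

342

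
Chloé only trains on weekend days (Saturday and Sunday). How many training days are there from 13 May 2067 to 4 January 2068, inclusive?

68

13 May 2067 is a Friday.
The range spans 237 days (inclusive of both endpoints).
237 = 7 × 33 + 6, so there are 33 full weeks plus 6 extra days.
Each full week contributes 2 weekend days (Sat, Sun): 33 × 2 = 66.
The 6 extra days are Fri, Sat, Sun, Mon, Tue, Wed — 2 of them qualify.
Total: 66 + 2 = 68.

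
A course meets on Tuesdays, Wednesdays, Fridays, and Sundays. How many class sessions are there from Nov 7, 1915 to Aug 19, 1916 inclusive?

Nov 7, 1915 is a Sunday.
From Nov 7, 1915 to Aug 19, 1916 is 287 days inclusive.
287 = 7 × 41, so the span is exactly 41 full weeks.
Each full week contributes 4 days from the set (Tue, Wed, Fri, Sun): 41 × 4 = 164.

164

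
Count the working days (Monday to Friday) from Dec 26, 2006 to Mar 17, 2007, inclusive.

Dec 26, 2006 is a Tuesday.
From Dec 26, 2006 to Mar 17, 2007 is 82 days inclusive.
82 = 7 × 11 + 5, so there are 11 full weeks plus 5 extra days.
Each full week contributes 5 weekdays (Mon–Fri): 11 × 5 = 55.
The 5 extra days are Tuesday, Wednesday, Thursday, Friday, Saturday — 4 of them qualify.
Total: 55 + 4 = 59.

59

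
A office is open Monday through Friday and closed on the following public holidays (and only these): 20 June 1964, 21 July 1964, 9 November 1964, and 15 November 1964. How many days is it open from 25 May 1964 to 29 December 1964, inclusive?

155

25 May 1964 is a Monday.
From 25 May 1964 to 29 December 1964 is 219 days inclusive.
219 = 7 × 31 + 2, so there are 31 full weeks plus 2 extra days.
Each full week contributes 5 weekdays (Mon–Fri): 31 × 5 = 155.
The 2 extra days are Mon, Tue — 2 of them qualify.
Total: 155 + 2 = 157.
Holidays: 20 June 1964 (Sat); 21 July 1964 (Tue); 9 November 1964 (Mon); 15 November 1964 (Sun).
2 of the 4 holidays fall on weekdays; the rest are weekends and were already excluded.
Business days: 157 − 2 = 155.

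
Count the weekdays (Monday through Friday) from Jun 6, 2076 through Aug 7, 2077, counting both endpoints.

305

Jun 6, 2076 is a Saturday.
The range spans 428 days (inclusive of both endpoints).
428 = 7 × 61 + 1, so there are 61 full weeks plus 1 extra day.
Each full week contributes 5 weekdays (Mon–Fri): 61 × 5 = 305.
The 1 extra day is Sat — none qualify.
Total: 305 + 0 = 305.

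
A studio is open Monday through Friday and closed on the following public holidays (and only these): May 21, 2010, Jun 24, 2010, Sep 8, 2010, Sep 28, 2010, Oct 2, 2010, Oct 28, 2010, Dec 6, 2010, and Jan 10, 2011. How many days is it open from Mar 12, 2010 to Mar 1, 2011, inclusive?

246

Mar 12, 2010 is a Friday.
From Mar 12, 2010 to Mar 1, 2011 is 355 days inclusive.
355 = 7 × 50 + 5, so there are 50 full weeks plus 5 extra days.
Each full week contributes 5 weekdays (Mon–Fri): 50 × 5 = 250.
The 5 extra days are Fri, Sat, Sun, Mon, Tue — 3 of them qualify.
Total: 250 + 3 = 253.
Holidays: May 21, 2010 (Fri); Jun 24, 2010 (Thu); Sep 8, 2010 (Wed); Sep 28, 2010 (Tue); Oct 2, 2010 (Sat); Oct 28, 2010 (Thu); Dec 6, 2010 (Mon); Jan 10, 2011 (Mon).
7 of the 8 holidays fall on weekdays; the rest are weekends and were already excluded.
Business days: 253 − 7 = 246.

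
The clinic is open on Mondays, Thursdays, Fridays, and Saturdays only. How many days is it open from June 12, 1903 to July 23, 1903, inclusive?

June 12, 1903 is a Friday.
That's 42 days from start to end, counting both.
42 = 7 × 6, so the span is exactly 6 full weeks.
Each full week contributes 4 days from the set (Mon, Thu, Fri, Sat): 6 × 4 = 24.

24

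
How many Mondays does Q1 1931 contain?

Jan 1, 1931 is a Thursday.
That's 90 days from start to end, counting both.
90 = 7 × 12 + 6, so there are 12 full weeks plus 6 extra days.
Each full week contributes one Monday: 12 so far.
The 6 extra days are Thu, Fri, Sat, Sun, Mon, Tue — 1 of them qualifies.
Total: 12 + 1 = 13.

13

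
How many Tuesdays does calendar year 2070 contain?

1 January 2070 is a Wednesday.
The range spans 365 days (inclusive of both endpoints).
365 = 7 × 52 + 1, so there are 52 full weeks plus 1 extra day.
Each full week contributes one Tuesday: 52 so far.
The 1 extra day is Wed — none qualify.
Total: 52 + 0 = 52.

52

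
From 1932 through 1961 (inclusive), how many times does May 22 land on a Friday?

Day of week of May 22 in each year:
1932: Sun, 1933: Mon, 1934: Tue, 1935: Wed, 1936: Fri ✓, 1937: Sat, 1938: Sun, 1939: Mon, 1940: Wed, 1941: Thu, 1942: Fri ✓, 1943: Sat, 1944: Mon, 1945: Tue, 1946: Wed, 1947: Thu, 1948: Sat, 1949: Sun, 1950: Mon, 1951: Tue, 1952: Thu, 1953: Fri ✓, 1954: Sat, 1955: Sun, 1956: Tue, 1957: Wed, 1958: Thu, 1959: Fri ✓, 1960: Sun, 1961: Mon
Fridays: 1936, 1942, 1953, 1959.

4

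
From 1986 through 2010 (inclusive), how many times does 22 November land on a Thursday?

Day of week of November 22 in each year:
1986: Sat, 1987: Sun, 1988: Tue, 1989: Wed, 1990: Thu ✓, 1991: Fri, 1992: Sun, 1993: Mon, 1994: Tue, 1995: Wed, 1996: Fri, 1997: Sat, 1998: Sun, 1999: Mon, 2000: Wed, 2001: Thu ✓, 2002: Fri, 2003: Sat, 2004: Mon, 2005: Tue, 2006: Wed, 2007: Thu ✓, 2008: Sat, 2009: Sun, 2010: Mon
Thursdays: 1990, 2001, 2007.

3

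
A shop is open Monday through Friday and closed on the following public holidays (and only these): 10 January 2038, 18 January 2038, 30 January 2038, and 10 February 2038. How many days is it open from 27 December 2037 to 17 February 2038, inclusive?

36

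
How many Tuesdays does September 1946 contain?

4

1946-09-01 is a Sunday.
The range spans 30 days (inclusive of both endpoints).
30 = 7 × 4 + 2, so there are 4 full weeks plus 2 extra days.
Each full week contributes one Tuesday: 4 so far.
The 2 extra days are Sunday, Monday — none qualify.
Total: 4 + 0 = 4.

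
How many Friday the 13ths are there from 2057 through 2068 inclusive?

21

Friday-the-13ths by year:
2057: Apr, Jul
2058: Sep, Dec
2059: Jun
2060: Feb, Aug
2061: May
2062: Jan, Oct
2063: Apr, Jul
2064: Jun
2065: Feb, Mar, Nov
2066: Aug
2067: May
2068: Jan, Apr, Jul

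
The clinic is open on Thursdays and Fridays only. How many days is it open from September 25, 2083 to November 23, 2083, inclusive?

September 25, 2083 is a Saturday.
That's 60 days from start to end, counting both.
60 = 7 × 8 + 4, so there are 8 full weeks plus 4 extra days.
Each full week contributes 2 days from the set (Thu, Fri): 8 × 2 = 16.
The 4 extra days are Sat, Sun, Mon, Tue — none qualify.
Total: 16 + 0 = 16.

16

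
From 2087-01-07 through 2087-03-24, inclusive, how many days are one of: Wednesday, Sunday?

22

2087-01-07 is a Tuesday.
That's 77 days from start to end, counting both.
77 = 7 × 11, so the span is exactly 11 full weeks.
Each full week contributes 2 days from the set (Wed, Sun): 11 × 2 = 22.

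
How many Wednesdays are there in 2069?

52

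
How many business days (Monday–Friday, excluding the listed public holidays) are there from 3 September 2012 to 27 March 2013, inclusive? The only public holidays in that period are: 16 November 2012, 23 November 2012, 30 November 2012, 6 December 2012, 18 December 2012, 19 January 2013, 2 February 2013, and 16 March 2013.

3 September 2012 is a Monday.
The range spans 206 days (inclusive of both endpoints).
206 = 7 × 29 + 3, so there are 29 full weeks plus 3 extra days.
Each full week contributes 5 weekdays (Mon–Fri): 29 × 5 = 145.
The 3 extra days are Mon, Tue, Wed — 3 of them qualify.
Total: 145 + 3 = 148.
Holidays: 16 November 2012 (Fri); 23 November 2012 (Fri); 30 November 2012 (Fri); 6 December 2012 (Thu); 18 December 2012 (Tue); 19 January 2013 (Sat); 2 February 2013 (Sat); 16 March 2013 (Sat).
5 of the 8 holidays fall on weekdays; the rest are weekends and were already excluded.
Business days: 148 − 5 = 143.

143 business days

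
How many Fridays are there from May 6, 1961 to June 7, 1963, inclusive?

109 Fridays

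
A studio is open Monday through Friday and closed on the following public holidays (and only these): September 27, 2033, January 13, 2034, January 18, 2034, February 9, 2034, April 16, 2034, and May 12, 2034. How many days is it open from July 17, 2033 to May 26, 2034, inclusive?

July 17, 2033 is a Sunday.
That's 314 days from start to end, counting both.
314 = 7 × 44 + 6, so there are 44 full weeks plus 6 extra days.
Each full week contributes 5 weekdays (Mon–Fri): 44 × 5 = 220.
The 6 extra days are Sunday, Monday, Tuesday, Wednesday, Thursday, Friday — 5 of them qualify.
Total: 220 + 5 = 225.
Holidays: September 27, 2033 (Tue); January 13, 2034 (Fri); January 18, 2034 (Wed); February 9, 2034 (Thu); April 16, 2034 (Sun); May 12, 2034 (Fri).
5 of the 6 holidays fall on weekdays; the rest are weekends and were already excluded.
Business days: 225 − 5 = 220.

220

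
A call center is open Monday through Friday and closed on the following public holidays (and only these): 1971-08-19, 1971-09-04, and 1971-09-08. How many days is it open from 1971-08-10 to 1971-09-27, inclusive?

33

1971-08-10 is a Tuesday.
That's 49 days from start to end, counting both.
49 = 7 × 7, so the span is exactly 7 full weeks.
Each full week contributes 5 weekdays (Mon–Fri): 7 × 5 = 35.
Holidays: 1971-08-19 (Thu); 1971-09-04 (Sat); 1971-09-08 (Wed).
2 of the 3 holidays fall on weekdays; the rest are weekends and were already excluded.
Business days: 35 − 2 = 33.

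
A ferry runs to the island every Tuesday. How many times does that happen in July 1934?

5

Jul 1, 1934 is a Sunday.
The range spans 31 days (inclusive of both endpoints).
31 = 7 × 4 + 3, so there are 4 full weeks plus 3 extra days.
Each full week contributes one Tuesday: 4 so far.
The 3 extra days are Sun, Mon, Tue — 1 of them qualifies.
Total: 4 + 1 = 5.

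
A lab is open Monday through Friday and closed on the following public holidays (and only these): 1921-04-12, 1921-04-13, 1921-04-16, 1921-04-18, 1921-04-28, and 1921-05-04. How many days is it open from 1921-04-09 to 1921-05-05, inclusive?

14 working days

1921-04-09 is a Saturday.
That's 27 days from start to end, counting both.
27 = 7 × 3 + 6, so there are 3 full weeks plus 6 extra days.
Each full week contributes 5 weekdays (Mon–Fri): 3 × 5 = 15.
The 6 extra days are Saturday, Sunday, Monday, Tuesday, Wednesday, Thursday — 4 of them qualify.
Total: 15 + 4 = 19.
Holidays: 1921-04-12 (Tue); 1921-04-13 (Wed); 1921-04-16 (Sat); 1921-04-18 (Mon); 1921-04-28 (Thu); 1921-05-04 (Wed).
5 of the 6 holidays fall on weekdays; the rest are weekends and were already excluded.
Business days: 19 − 5 = 14.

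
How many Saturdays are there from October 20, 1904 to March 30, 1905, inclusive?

23 Saturdays

October 20, 1904 is a Thursday.
From October 20, 1904 to March 30, 1905 is 162 days inclusive.
162 = 7 × 23 + 1, so there are 23 full weeks plus 1 extra day.
Each full week contributes one Saturday: 23 so far.
The 1 extra day is Thursday — none qualify.
Total: 23 + 0 = 23.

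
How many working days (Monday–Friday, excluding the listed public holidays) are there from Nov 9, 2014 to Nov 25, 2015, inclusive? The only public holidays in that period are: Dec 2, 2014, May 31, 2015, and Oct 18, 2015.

Nov 9, 2014 is a Sunday.
The range spans 382 days (inclusive of both endpoints).
382 = 7 × 54 + 4, so there are 54 full weeks plus 4 extra days.
Each full week contributes 5 weekdays (Mon–Fri): 54 × 5 = 270.
The 4 extra days are Sunday, Monday, Tuesday, Wednesday — 3 of them qualify.
Total: 270 + 3 = 273.
Holidays: Dec 2, 2014 (Tue); May 31, 2015 (Sun); Oct 18, 2015 (Sun).
1 of the 3 holidays fall on weekdays; the rest are weekends and were already excluded.
Business days: 273 − 1 = 272.

272 working days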